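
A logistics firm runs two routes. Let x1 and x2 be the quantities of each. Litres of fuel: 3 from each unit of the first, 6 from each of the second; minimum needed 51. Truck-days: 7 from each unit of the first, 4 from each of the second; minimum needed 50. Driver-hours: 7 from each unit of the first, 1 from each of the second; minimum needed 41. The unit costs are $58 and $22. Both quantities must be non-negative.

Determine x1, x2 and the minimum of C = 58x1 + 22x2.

Corner points and C = 58x1 + 22x2:
  (0, 41) → C = 902
  (17, 0) → C = 986
  (5, 6) → C = 422
The feasible region is unbounded (it extends along (0, 1), (1, 0)), but C strictly increases along every unbounded feasible direction, so there is no improving ray and the minimum is attained at a vertex.

The binding constraints are 3x1 + 6x2 = 51 and 7x1 + x2 = 41.
Solving simultaneously gives x1 = 5, x2 = 6.

x1 = 5, x2 = 6, minimum C = 422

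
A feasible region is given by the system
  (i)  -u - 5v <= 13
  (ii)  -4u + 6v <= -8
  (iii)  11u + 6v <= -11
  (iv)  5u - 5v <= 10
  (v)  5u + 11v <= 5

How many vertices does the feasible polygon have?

The feasible vertices (each the meet of two boundaries and inside every other half-plane) are:
  (-19/13, -30/13)
  (-1/2, -5/2)
  (-1/5, -22/15)
  (1/17, -33/17)

4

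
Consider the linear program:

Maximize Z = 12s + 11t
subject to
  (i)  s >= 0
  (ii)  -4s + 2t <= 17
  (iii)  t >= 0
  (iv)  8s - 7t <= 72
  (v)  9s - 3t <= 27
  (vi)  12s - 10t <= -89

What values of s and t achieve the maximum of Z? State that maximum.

The optimum lies where -4s + 2t = 17 and 9s - 3t = 27.
Solving simultaneously gives s = 35/2, t = 87/2.

s = 35/2, t = 87/2, maximum Z = 1377/2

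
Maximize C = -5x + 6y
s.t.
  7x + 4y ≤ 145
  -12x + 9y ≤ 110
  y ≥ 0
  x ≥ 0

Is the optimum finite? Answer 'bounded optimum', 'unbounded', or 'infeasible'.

bounded optimum

Extreme points and C = -5x + 6y:
  (865/111, 2510/111) → C = 10735/111
  (145/7, 0) → C = -725/7
  (0, 110/9) → C = 220/3
  (0, 0) → C = 0
The feasible region has finitely many vertices and no improving ray; the maximum is 10735/111 at (865/111, 2510/111).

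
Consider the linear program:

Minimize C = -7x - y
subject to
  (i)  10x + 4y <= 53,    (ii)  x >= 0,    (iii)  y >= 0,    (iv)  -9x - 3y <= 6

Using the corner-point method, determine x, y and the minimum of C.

Extreme points and C = -7x - y:
  (0, 53/4) → C = -53/4
  (53/10, 0) → C = -371/10
  (0, 0) → C = 0

x = 53/10, y = 0, minimum C = -371/10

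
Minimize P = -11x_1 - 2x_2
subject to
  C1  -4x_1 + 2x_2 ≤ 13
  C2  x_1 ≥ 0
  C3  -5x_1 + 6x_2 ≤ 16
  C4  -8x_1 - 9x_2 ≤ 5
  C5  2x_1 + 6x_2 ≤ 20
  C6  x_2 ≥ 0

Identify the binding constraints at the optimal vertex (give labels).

Extreme points and P = -11x_1 - 2x_2:
  (0, 8/3) → P = -16/3
  (0, 0) → P = 0
  (4/7, 22/7) → P = -88/7
  (10, 0) → P = -110

The minimum is at (10, 0). Substituting into each constraint, equality holds for C5 and C6; the remaining constraints have slack.

C5 and C6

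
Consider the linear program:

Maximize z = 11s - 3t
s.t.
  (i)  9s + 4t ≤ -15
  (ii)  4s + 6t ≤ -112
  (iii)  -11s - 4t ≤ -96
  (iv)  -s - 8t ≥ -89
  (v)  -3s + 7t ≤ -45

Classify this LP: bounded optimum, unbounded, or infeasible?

From the feasible point (111/2, -1029/8), moving in the direction (4, -11) keeps every constraint satisfied while z increases without bound.

unbounded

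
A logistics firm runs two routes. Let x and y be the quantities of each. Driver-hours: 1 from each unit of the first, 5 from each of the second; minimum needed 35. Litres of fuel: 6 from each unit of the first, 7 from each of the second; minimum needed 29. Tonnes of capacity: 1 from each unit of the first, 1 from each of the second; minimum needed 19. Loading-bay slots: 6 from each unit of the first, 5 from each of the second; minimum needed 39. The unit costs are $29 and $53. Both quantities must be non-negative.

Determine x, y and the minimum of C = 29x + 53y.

Feasible corners and C = 29x + 53y:
  (0, 19) → C = 1007
  (35, 0) → C = 1015
  (15, 4) → C = 647
The feasible region is unbounded (it extends along (0, 1), (1, 0)), but C strictly increases along every unbounded feasible direction, so there is no improving ray and the minimum is attained at a vertex.

The optimum lies where x + 5y = 35 and x + y = 19.
Solving simultaneously gives x = 15, y = 4.

x = 15, y = 4, minimum C = 647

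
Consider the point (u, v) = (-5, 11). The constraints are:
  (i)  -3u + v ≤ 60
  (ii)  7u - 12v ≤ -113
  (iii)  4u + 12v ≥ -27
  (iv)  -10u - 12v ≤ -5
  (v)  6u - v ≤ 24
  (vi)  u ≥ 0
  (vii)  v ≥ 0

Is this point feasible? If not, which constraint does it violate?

not feasible — violates (vi)

Constraint (vi): u = -5, which is not ≥ 0. All other constraints are satisfied.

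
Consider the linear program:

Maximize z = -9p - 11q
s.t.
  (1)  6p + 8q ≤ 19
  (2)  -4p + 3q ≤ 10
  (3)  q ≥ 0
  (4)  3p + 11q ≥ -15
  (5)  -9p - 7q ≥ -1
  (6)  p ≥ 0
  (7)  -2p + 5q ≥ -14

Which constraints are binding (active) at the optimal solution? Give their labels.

Feasible corners and z = -9p - 11q:
  (1/9, 0) → z = -1
  (0, 0) → z = 0
  (0, 1/7) → z = -11/7

The maximum is at (0, 0). Substituting into each constraint, equality holds for (3) and (6); the remaining constraints have slack.

(3) and (6)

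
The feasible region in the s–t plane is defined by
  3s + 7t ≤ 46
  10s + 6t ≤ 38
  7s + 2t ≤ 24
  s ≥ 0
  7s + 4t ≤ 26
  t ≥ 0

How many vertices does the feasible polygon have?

The feasible vertices (each the meet of two boundaries and inside every other half-plane) are:
  (0, 19/3)
  (2, 3)
  (22/7, 1)
  (24/7, 0)
  (0, 0)

5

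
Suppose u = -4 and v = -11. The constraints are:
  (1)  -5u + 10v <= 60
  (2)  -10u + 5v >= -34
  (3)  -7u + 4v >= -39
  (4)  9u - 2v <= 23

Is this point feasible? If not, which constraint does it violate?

(1): -90 ≤ 60 ✓
(2): -15 ≥ -34 ✓
(3): -16 ≥ -39 ✓
(4): -14 ≤ 23 ✓

feasible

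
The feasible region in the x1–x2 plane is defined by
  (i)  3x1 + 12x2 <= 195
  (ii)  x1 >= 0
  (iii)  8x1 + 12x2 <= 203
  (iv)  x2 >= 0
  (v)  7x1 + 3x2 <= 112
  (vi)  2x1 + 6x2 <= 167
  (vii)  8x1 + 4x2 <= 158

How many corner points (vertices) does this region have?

5

Intersecting each pair of boundary lines and keeping only the points that satisfy every inequality leaves:
  (0, 65/4)
  (8/5, 317/20)
  (0, 0)
  (49/4, 35/4)
  (16, 0)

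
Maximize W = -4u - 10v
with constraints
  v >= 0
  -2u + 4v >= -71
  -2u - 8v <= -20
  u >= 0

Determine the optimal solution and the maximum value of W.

Vertices and W = -4u - 10v:
  (71/2, 0) → W = -142
  (10, 0) → W = -40
  (0, 5/2) → W = -25
The feasible region is unbounded (it extends along (0, 1), (2, 1)), but W strictly decreases along every unbounded feasible direction, so there is no improving ray and the maximum is attained at a vertex.

At the optimal vertex, -2u - 8v = -20 and u = 0.
Solving simultaneously gives u = 0, v = 5/2.

u = 0, v = 5/2, maximum W = -25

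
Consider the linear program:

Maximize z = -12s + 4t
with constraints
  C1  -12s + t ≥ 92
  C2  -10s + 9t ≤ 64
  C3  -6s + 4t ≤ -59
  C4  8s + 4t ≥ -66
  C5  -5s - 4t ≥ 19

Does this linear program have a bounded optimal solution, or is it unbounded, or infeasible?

The boundaries -12s + t = 92 and -6s + 4t = -59 meet at (-61/6, -30), but that point violates 8s + 4t ≥ -66. Every candidate vertex is excluded by some other constraint, so the feasible region is empty.

infeasible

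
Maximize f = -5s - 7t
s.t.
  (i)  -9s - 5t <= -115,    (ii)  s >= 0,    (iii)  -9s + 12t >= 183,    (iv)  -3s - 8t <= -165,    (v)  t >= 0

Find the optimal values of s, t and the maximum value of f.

s = 5/3, t = 20, maximum f = -445/3

The feasible region is unbounded (it extends along (0, 1), (4, 3)), but f strictly decreases along every unbounded feasible direction, so there is no improving ray and the maximum is attained at a vertex.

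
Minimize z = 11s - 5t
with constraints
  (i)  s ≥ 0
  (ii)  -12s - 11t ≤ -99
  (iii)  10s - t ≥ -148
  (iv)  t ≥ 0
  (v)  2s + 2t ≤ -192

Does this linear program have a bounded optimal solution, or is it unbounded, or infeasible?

The boundaries s = 0 and -12s - 11t = -99 meet at (0, 9), but that point violates 2s + 2t ≤ -192. Every candidate vertex is excluded by some other constraint, so the feasible region is empty.

infeasible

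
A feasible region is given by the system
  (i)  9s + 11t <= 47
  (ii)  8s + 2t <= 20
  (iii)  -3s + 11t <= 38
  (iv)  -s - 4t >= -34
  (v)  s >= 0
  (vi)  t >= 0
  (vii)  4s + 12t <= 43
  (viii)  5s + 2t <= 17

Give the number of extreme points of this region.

6

Pairwise boundary intersections that survive every other constraint:
  (9/5, 14/5)
  (91/64, 199/64)
  (5/2, 0)
  (0, 38/11)
  (17/80, 281/80)
  (0, 0)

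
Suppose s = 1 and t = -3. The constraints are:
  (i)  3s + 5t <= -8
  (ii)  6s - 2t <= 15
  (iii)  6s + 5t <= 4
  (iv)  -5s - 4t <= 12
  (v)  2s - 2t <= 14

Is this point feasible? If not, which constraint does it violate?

feasible

(i): -12 ≤ -8 ✓
(ii): 12 ≤ 15 ✓
(iii): -9 ≤ 4 ✓
(iv): 7 ≤ 12 ✓
(v): 8 ≤ 14 ✓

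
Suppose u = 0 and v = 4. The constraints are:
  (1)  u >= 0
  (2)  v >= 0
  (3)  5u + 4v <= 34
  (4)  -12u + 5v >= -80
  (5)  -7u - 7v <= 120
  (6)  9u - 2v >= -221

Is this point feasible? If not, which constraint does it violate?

feasible

(1): 0 ≥ 0 ✓
(2): 4 ≥ 0 ✓
(3): 16 ≤ 34 ✓
(4): 20 ≥ -80 ✓
(5): -28 ≤ 120 ✓
(6): -8 ≥ -221 ✓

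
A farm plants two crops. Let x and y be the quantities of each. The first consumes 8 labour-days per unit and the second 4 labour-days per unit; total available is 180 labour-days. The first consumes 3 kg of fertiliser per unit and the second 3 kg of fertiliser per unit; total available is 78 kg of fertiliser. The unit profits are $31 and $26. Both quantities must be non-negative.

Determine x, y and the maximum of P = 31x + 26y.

Vertices and P = 31x + 26y:
  (0, 0) → P = 0
  (0, 26) → P = 676
  (45/2, 0) → P = 1395/2
  (19, 7) → P = 771

The optimum lies where 8x + 4y = 180 and 3x + 3y = 78.
Solving simultaneously gives x = 19, y = 7.

x = 19, y = 7, maximum P = 771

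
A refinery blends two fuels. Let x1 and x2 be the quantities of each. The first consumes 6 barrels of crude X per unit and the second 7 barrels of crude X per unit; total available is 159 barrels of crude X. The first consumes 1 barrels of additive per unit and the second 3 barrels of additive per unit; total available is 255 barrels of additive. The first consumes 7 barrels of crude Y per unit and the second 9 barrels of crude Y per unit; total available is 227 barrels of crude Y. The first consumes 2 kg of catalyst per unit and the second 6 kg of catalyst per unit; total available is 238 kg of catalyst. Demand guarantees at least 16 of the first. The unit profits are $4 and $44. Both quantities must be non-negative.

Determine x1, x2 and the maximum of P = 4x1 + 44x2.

Vertices and P = 4x1 + 44x2:
  (53/2, 0) → P = 106
  (16, 0) → P = 64
  (16, 9) → P = 460

x1 = 16, x2 = 9, maximum P = 460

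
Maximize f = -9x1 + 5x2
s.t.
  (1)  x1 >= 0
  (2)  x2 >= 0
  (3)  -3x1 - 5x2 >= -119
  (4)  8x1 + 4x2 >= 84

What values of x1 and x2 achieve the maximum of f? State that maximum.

Corner points and f = -9x1 + 5x2:
  (0, 119/5) → f = 119
  (0, 21) → f = 105
  (119/3, 0) → f = -357
  (21/2, 0) → f = -189/2

x1 = 0, x2 = 119/5, maximum f = 119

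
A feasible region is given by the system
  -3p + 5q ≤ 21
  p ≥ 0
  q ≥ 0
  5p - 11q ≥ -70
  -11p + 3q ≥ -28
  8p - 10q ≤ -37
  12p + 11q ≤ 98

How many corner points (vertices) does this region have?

3

Of the 21 pairwise boundary intersections, those satisfying every inequality are:
  (0, 21/5)
  (5/2, 57/10)
  (0, 37/10)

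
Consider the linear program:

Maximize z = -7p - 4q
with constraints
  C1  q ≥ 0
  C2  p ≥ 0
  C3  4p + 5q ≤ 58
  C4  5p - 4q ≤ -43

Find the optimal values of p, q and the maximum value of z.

Corner points and z = -7p - 4q:
  (0, 58/5) → z = -232/5
  (0, 43/4) → z = -43
  (17/41, 462/41) → z = -1967/41

The optimum lies where p = 0 and 5p - 4q = -43.
Solving simultaneously gives p = 0, q = 43/4.

p = 0, q = 43/4, maximum z = -43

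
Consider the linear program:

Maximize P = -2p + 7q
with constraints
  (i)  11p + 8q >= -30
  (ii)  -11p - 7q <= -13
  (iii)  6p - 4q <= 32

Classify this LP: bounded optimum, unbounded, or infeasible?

unbounded

From the feasible point (138/43, -137/43), moving in the direction (-7, 11) keeps every constraint satisfied while P increases without bound.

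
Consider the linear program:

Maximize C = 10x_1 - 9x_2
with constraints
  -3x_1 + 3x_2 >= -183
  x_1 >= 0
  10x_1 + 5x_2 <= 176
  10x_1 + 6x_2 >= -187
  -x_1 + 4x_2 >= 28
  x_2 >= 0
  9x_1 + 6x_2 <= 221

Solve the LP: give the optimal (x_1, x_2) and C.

x_1 = 188/15, x_2 = 152/15, maximum C = 512/15

The binding constraints are 10x_1 + 5x_2 = 176 and -x_1 + 4x_2 = 28.
Solving simultaneously gives x_1 = 188/15, x_2 = 152/15.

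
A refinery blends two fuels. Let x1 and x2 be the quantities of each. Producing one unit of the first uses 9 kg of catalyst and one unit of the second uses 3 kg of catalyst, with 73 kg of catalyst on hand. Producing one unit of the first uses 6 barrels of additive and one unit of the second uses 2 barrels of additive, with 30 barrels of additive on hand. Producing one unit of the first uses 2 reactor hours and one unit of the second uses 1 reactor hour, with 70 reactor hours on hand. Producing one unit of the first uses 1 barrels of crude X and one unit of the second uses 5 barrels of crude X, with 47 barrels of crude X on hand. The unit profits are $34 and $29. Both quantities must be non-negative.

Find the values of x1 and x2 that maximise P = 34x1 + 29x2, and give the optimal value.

x1 = 2, x2 = 9, maximum P = 329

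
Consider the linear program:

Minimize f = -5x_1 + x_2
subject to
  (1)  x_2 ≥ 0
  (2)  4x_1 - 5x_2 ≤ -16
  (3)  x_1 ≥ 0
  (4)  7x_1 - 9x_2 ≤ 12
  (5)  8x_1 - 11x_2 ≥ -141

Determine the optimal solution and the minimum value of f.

x_1 = 529/4, x_2 = 109, minimum f = -2209/4

Feasible corners and f = -5x_1 + x_2:
  (0, 16/5) → f = 16/5
  (529/4, 109) → f = -2209/4
  (0, 141/11) → f = 141/11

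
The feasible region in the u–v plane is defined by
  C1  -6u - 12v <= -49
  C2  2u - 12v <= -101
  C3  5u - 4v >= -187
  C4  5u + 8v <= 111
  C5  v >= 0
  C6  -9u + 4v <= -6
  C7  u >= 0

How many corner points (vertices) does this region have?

3

Of the 21 pairwise boundary intersections, those satisfying every inequality are:
  (131/19, 727/76)
  (119/25, 921/100)
  (123/23, 969/92)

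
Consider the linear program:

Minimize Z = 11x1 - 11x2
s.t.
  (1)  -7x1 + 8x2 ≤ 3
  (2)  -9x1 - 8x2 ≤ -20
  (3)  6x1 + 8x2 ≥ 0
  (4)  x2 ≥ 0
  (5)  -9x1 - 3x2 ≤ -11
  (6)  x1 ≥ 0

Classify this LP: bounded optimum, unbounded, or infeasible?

bounded optimum

Extreme points and Z = 11x1 - 11x2:
  (17/16, 167/128) → Z = -341/128
  (20/9, 0) → Z = 220/9
The feasible region has finitely many vertices and no improving ray; the minimum is -341/128 at (17/16, 167/128).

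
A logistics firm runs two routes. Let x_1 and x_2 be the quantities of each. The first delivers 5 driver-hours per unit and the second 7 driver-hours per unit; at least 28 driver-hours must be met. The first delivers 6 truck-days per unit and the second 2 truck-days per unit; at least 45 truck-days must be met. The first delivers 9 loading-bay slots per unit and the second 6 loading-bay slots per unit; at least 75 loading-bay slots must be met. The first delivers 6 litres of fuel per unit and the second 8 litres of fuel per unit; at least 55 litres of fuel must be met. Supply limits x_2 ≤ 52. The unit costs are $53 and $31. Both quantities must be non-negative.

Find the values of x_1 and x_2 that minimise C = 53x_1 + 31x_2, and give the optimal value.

Vertices and C = 53x_1 + 31x_2:
  (0, 45/2) → C = 1395/2
  (0, 52) → C = 1612
  (55/6, 0) → C = 2915/6
  (20/3, 5/2) → C = 2585/6
  (15/2, 5/4) → C = 1745/4
The feasible region is unbounded (it extends along (1, 0)), but C strictly increases along every unbounded feasible direction, so there is no improving ray and the minimum is attained at a vertex.

x_1 = 20/3, x_2 = 5/2, minimum C = 2585/6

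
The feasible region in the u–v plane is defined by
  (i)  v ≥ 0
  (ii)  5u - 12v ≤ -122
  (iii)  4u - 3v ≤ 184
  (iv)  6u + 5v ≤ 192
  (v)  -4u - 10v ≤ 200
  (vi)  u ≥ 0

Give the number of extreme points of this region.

3

Of the 15 pairwise boundary intersections, those satisfying every inequality are:
  (1694/97, 1692/97)
  (0, 61/6)
  (0, 192/5)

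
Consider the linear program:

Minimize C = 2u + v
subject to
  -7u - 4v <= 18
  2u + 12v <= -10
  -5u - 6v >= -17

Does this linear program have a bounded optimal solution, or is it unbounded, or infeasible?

Corner points and C = 2u + v:
  (-44/19, -17/38) → C = -193/38
  (11/2, -7/4) → C = 37/4
The feasible region has finitely many vertices and no improving ray; the minimum is -193/38 at (-44/19, -17/38).

bounded optimum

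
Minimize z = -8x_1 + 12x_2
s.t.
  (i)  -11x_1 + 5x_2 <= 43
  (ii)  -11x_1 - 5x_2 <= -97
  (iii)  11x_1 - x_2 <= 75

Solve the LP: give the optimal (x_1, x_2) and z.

x_1 = 236/33, x_2 = 11/3, minimum z = -436/33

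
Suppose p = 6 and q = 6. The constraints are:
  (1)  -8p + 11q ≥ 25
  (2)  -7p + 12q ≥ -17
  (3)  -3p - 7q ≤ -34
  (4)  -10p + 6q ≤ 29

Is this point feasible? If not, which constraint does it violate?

Constraint (1): -8p + 11q = 18, which is not ≥ 25. All other constraints are satisfied.

not feasible — violates (1)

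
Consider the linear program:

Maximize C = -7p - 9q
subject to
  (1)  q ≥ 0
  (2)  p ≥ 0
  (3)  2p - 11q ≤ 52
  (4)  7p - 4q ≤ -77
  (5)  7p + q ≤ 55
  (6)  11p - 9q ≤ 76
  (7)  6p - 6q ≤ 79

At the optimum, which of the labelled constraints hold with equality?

Extreme points and C = -7p - 9q:
  (0, 77/4) → C = -693/4
  (0, 55) → C = -495
  (143/35, 132/5) → C = -1331/5

The maximum is at (0, 77/4). Substituting into each constraint, equality holds for (2) and (4); the remaining constraints have slack.

(2) and (4)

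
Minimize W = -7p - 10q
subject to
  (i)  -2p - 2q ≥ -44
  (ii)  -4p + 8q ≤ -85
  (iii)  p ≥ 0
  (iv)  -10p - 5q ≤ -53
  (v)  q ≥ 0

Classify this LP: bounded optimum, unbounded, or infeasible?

bounded optimum

Vertices and W = -7p - 10q:
  (87/4, 1/4) → W = -619/4
  (22, 0) → W = -154
  (85/4, 0) → W = -595/4
The feasible region has finitely many vertices and no improving ray; the minimum is -619/4 at (87/4, 1/4).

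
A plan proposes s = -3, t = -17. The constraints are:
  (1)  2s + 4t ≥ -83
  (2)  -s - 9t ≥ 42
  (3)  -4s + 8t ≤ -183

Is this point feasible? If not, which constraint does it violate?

Constraint (3): -4s + 8t = -124, which is not ≤ -183. All other constraints are satisfied.

not feasible — violates (3)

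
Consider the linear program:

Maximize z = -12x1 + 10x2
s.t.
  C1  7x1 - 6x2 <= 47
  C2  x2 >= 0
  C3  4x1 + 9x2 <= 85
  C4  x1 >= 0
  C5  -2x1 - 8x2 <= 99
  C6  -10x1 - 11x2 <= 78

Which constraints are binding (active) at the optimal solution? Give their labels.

C3 and C4

Corner points and z = -12x1 + 10x2:
  (47/7, 0) → z = -564/7
  (311/29, 407/87) → z = -7126/87
  (0, 0) → z = 0
  (0, 85/9) → z = 850/9

The maximum is at (0, 85/9). Substituting into each constraint, equality holds for C3 and C4; the remaining constraints have slack.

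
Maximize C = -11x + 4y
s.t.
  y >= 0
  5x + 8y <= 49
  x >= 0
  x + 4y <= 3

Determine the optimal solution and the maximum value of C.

x = 0, y = 3/4, maximum C = 3

Vertices and C = -11x + 4y:
  (0, 0) → C = 0
  (3, 0) → C = -33
  (0, 3/4) → C = 3

At the optimal vertex, x = 0 and x + 4y = 3.
Solving simultaneously gives x = 0, y = 3/4.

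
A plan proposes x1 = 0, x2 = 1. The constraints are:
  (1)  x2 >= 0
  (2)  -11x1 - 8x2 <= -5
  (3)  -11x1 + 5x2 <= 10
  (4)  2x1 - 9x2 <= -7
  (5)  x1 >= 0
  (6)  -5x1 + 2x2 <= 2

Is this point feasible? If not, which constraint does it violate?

(1): 1 ≥ 0 ✓
(2): -8 ≤ -5 ✓
(3): 5 ≤ 10 ✓
(4): -9 ≤ -7 ✓
(5): 0 ≥ 0 ✓
(6): 2 ≤ 2 ✓

feasible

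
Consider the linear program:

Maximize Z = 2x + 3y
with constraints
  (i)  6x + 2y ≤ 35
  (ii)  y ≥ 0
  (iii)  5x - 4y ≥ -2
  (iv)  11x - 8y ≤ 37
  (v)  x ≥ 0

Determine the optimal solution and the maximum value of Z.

Vertices and Z = 2x + 3y:
  (4, 11/2) → Z = 49/2
  (177/35, 163/70) → Z = 171/10
  (37/11, 0) → Z = 74/11
  (0, 0) → Z = 0
  (0, 1/2) → Z = 3/2

The optimum lies where 6x + 2y = 35 and 5x - 4y = -2.
Solving simultaneously gives x = 4, y = 11/2.

x = 4, y = 11/2, maximum Z = 49/2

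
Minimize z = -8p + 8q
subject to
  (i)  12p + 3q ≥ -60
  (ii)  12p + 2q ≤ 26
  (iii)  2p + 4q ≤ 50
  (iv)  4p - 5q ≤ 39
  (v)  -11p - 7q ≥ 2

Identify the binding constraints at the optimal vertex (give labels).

Corner points and z = -8p + 8q:
  (-61/24, -59/6) → z = -175/3
  (-138/17, 212/17) → z = 2800/17
  (52/17, -91/17) → z = -1144/17
  (3, -5) → z = -64

The minimum is at (52/17, -91/17). Substituting into each constraint, equality holds for (ii) and (iv); the remaining constraints have slack.

(ii) and (iv)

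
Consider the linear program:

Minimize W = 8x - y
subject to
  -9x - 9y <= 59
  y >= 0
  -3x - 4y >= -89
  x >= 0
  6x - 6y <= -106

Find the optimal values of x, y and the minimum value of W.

Corner points and W = 8x - y:
  (0, 89/4) → W = -89/4
  (55/21, 142/7) → W = 2/3
  (0, 53/3) → W = -53/3

At the optimal vertex, -3x - 4y = -89 and x = 0.
Solving simultaneously gives x = 0, y = 89/4.

x = 0, y = 89/4, minimum W = -89/4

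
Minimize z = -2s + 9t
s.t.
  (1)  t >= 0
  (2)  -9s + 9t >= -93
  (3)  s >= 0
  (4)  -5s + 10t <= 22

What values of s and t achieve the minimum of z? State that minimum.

s = 31/3, t = 0, minimum z = -62/3

Vertices and z = -2s + 9t:
  (31/3, 0) → z = -62/3
  (0, 0) → z = 0
  (376/15, 221/15) → z = 1237/15
  (0, 11/5) → z = 99/5

The binding constraints are t = 0 and -9s + 9t = -93.
Solving simultaneously gives s = 31/3, t = 0.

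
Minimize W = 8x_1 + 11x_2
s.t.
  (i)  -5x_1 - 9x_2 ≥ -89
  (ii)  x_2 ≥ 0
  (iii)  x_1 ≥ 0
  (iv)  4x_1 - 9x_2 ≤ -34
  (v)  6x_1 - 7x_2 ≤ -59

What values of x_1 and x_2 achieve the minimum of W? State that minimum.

Vertices and W = 8x_1 + 11x_2:
  (0, 89/9) → W = 979/9
  (92/89, 829/89) → W = 9855/89
  (0, 59/7) → W = 649/7

The binding constraints are x_1 = 0 and 6x_1 - 7x_2 = -59.
Solving simultaneously gives x_1 = 0, x_2 = 59/7.

x_1 = 0, x_2 = 59/7, minimum W = 649/7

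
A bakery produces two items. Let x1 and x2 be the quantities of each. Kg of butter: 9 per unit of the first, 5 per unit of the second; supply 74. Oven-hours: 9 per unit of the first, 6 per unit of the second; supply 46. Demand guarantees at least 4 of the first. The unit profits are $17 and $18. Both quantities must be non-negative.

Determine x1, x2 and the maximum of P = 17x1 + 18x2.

Feasible corners and P = 17x1 + 18x2:
  (46/9, 0) → P = 782/9
  (4, 0) → P = 68
  (4, 5/3) → P = 98

x1 = 4, x2 = 5/3, maximum P = 98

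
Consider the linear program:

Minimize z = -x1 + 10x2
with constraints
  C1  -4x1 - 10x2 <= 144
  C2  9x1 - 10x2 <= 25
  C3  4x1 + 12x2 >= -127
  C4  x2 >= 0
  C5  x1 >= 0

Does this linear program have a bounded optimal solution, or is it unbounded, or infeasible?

bounded optimum

Feasible corners and z = -x1 + 10x2:
  (25/9, 0) → z = -25/9
  (0, 0) → z = 0
The feasible region has finitely many vertices and no improving ray; the minimum is -25/9 at (25/9, 0).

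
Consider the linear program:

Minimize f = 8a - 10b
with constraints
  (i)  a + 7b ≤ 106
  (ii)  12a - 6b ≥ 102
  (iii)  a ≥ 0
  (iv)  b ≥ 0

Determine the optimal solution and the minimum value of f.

Feasible corners and f = 8a - 10b:
  (15, 13) → f = -10
  (106, 0) → f = 848
  (17/2, 0) → f = 68

The optimum lies where a + 7b = 106 and 12a - 6b = 102.
Solving simultaneously gives a = 15, b = 13.

a = 15, b = 13, minimum f = -10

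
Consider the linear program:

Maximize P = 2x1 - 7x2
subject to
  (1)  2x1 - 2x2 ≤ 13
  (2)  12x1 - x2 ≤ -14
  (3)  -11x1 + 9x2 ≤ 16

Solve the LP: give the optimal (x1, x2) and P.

x1 = -149/4, x2 = -175/4, maximum P = 927/4

At the optimal vertex, 2x1 - 2x2 = 13 and -11x1 + 9x2 = 16.
Solving simultaneously gives x1 = -149/4, x2 = -175/4.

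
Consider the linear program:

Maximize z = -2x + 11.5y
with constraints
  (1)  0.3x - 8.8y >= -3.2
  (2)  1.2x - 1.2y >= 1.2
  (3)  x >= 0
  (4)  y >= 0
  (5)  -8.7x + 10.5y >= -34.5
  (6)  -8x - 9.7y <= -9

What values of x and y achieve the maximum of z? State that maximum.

Vertices and z = -2x + 11.5y:
  (24/17, 7/17) → z = 65/34
  (11240/2447, 1273/2447) → z = -15681/4894
  (187/177, 10/177) → z = -259/177
  (115/29, 0) → z = -230/29
  (9/8, 0) → z = -9/4

At the optimal vertex, 0.3x - 8.8y = -3.2 and 1.2x - 1.2y = 1.2.
Solving simultaneously gives x = 24/17, y = 7/17.

x = 24/17, y = 7/17, maximum z = 65/34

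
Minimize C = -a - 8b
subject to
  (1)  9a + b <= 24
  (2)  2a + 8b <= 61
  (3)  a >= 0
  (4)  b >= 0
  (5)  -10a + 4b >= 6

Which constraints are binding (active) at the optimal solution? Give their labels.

(2) and (3)

Feasible corners and C = -a - 8b:
  (131/70, 501/70) → C = -4139/70
  (45/23, 147/23) → C = -1221/23
  (0, 61/8) → C = -61
  (0, 3/2) → C = -12

The minimum is at (0, 61/8). Substituting into each constraint, equality holds for (2) and (3); the remaining constraints have slack.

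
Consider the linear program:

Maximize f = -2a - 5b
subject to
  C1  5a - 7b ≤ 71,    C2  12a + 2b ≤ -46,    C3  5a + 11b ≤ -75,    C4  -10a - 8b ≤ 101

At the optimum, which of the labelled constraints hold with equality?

Vertices and f = -2a - 5b:
  (-178/61, -335/61) → f = 2031/61
  (-83/38, -188/19) → f = 1023/19
  (-73/10, -7/2) → f = 321/10

The maximum is at (-83/38, -188/19). Substituting into each constraint, equality holds for C2 and C4; the remaining constraints have slack.

C2 and C4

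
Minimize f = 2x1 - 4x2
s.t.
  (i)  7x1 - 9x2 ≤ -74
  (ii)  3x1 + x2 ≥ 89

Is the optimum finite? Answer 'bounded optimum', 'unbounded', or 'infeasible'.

unbounded

From the feasible point (727/34, 845/34), moving in the direction (-1, 3) keeps every constraint satisfied while f decreases without bound.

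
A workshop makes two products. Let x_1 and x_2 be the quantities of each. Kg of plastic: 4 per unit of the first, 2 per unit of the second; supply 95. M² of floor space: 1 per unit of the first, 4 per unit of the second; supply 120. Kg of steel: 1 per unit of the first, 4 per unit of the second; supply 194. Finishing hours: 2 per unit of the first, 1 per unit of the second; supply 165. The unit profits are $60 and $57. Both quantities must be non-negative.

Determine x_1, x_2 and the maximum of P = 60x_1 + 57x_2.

At the optimal vertex, 4x_1 + 2x_2 = 95 and x_1 + 4x_2 = 120.
Solving simultaneously gives x_1 = 10, x_2 = 55/2.

x_1 = 10, x_2 = 55/2, maximum P = 4335/2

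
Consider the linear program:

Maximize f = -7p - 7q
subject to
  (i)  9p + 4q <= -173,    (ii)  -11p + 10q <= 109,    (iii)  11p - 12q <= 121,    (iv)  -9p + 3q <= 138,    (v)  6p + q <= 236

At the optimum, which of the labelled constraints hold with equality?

Extreme points and f = -7p - 7q:
  (-1083/67, -461/67) → f = 10808/67
  (-199/19, -374/19) → f = 4011/19
  (-351/19, -179/19) → f = 3710/19
  (-673/25, -869/25) → f = 10794/25

The maximum is at (-673/25, -869/25). Substituting into each constraint, equality holds for (iii) and (iv); the remaining constraints have slack.

(iii) and (iv)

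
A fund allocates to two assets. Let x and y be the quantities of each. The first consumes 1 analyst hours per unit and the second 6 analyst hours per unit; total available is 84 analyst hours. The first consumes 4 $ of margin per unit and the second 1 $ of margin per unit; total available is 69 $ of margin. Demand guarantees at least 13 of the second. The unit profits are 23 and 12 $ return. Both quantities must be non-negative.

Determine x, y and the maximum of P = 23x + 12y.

Feasible corners and P = 23x + 12y:
  (0, 14) → P = 168
  (0, 13) → P = 156
  (6, 13) → P = 294

The optimum lies where x + 6y = 84 and y = 13.
Solving simultaneously gives x = 6, y = 13.

x = 6, y = 13, maximum P = 294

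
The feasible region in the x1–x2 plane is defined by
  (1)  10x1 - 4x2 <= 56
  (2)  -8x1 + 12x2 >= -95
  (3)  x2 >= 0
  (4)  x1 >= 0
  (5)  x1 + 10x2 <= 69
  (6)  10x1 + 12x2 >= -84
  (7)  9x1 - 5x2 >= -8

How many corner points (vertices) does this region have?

Of the 21 pairwise boundary intersections, those satisfying every inequality are:
  (28/5, 0)
  (209/26, 317/52)
  (0, 0)
  (0, 8/5)
  (53/19, 629/95)

5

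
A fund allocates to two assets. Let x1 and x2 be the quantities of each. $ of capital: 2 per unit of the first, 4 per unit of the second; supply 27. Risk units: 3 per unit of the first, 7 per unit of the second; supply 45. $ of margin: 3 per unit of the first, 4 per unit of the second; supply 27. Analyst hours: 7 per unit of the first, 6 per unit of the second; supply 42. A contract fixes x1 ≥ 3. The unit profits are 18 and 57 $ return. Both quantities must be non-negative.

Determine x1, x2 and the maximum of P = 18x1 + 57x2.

Feasible corners and P = 18x1 + 57x2:
  (6, 0) → P = 108
  (3, 0) → P = 54
  (3, 7/2) → P = 507/2

The binding constraints are 7x1 + 6x2 = 42 and x1 = 3.
Solving simultaneously gives x1 = 3, x2 = 7/2.

x1 = 3, x2 = 7/2, maximum P = 507/2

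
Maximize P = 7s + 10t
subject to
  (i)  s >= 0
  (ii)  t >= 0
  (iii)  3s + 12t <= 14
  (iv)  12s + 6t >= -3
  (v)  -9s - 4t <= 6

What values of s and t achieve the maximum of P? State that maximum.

The optimum lies where t = 0 and 3s + 12t = 14.
Solving simultaneously gives s = 14/3, t = 0.

s = 14/3, t = 0, maximum P = 98/3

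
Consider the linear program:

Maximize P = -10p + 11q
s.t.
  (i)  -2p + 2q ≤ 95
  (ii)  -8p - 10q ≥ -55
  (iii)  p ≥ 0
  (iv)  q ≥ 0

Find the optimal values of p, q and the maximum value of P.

p = 0, q = 11/2, maximum P = 121/2

Corner points and P = -10p + 11q:
  (0, 11/2) → P = 121/2
  (55/8, 0) → P = -275/4
  (0, 0) → P = 0

The optimum lies where -8p - 10q = -55 and p = 0.
Solving simultaneously gives p = 0, q = 11/2.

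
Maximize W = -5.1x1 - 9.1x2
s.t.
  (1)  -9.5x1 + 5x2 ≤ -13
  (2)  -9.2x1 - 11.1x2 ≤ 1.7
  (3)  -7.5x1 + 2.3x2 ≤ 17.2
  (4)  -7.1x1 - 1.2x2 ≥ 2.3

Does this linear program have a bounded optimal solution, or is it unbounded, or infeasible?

infeasible

The boundaries -9.5x1 + 5x2 = -13 and -9.2x1 - 11.1x2 = 1.7 meet at (2716/3029, -2715/3029), but that point violates -7.1x1 - 1.2x2 ≥ 2.3. Every candidate vertex is excluded by some other constraint, so the feasible region is empty.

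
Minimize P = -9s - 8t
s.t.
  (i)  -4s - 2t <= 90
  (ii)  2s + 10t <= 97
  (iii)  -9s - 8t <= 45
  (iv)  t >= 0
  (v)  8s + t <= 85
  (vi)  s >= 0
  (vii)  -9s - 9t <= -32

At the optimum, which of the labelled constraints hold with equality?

Feasible corners and P = -9s - 8t:
  (251/26, 101/13) → P = -3875/26
  (0, 97/10) → P = -388/5
  (85/8, 0) → P = -765/8
  (32/9, 0) → P = -32
  (0, 32/9) → P = -256/9

The minimum is at (251/26, 101/13). Substituting into each constraint, equality holds for (ii) and (v); the remaining constraints have slack.

(ii) and (v)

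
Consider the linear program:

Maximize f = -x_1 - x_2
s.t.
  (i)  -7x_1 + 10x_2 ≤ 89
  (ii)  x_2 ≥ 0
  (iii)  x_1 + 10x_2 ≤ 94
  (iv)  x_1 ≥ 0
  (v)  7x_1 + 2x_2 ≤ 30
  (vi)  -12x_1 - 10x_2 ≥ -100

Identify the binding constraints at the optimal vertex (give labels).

Feasible corners and f = -x_1 - x_2:
  (0, 89/10) → f = -89/10
  (11/19, 884/95) → f = -939/95
  (0, 0) → f = 0
  (30/7, 0) → f = -30/7
  (50/23, 170/23) → f = -220/23

The maximum is at (0, 0). Substituting into each constraint, equality holds for (ii) and (iv); the remaining constraints have slack.

(ii) and (iv)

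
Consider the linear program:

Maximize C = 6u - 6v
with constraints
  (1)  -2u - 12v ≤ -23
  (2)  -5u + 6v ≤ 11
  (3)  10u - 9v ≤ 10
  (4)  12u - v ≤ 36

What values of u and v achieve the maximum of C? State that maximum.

Feasible corners and C = 6u - 6v:
  (1/12, 137/72) → C = -131/12
  (109/46, 35/23) → C = 117/23
  (227/67, 312/67) → C = -510/67
  (157/49, 120/49) → C = 222/49

u = 109/46, v = 35/23, maximum C = 117/23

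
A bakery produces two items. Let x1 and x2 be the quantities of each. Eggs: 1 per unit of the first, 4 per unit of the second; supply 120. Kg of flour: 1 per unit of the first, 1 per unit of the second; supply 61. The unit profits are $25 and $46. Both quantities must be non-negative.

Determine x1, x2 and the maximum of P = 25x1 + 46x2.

Feasible corners and P = 25x1 + 46x2:
  (0, 0) → P = 0
  (0, 30) → P = 1380
  (61, 0) → P = 1525
  (124/3, 59/3) → P = 1938

x1 = 124/3, x2 = 59/3, maximum P = 1938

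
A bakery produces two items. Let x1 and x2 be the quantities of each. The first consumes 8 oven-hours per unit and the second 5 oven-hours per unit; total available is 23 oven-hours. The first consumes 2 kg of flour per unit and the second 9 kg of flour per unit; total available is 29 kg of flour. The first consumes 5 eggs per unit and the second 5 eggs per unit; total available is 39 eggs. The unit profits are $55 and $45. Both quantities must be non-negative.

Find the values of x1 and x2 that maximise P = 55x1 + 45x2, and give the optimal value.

Feasible corners and P = 55x1 + 45x2:
  (0, 0) → P = 0
  (0, 29/9) → P = 145
  (23/8, 0) → P = 1265/8
  (1, 3) → P = 190

The binding constraints are 8x1 + 5x2 = 23 and 2x1 + 9x2 = 29.
Solving simultaneously gives x1 = 1, x2 = 3.

x1 = 1, x2 = 3, maximum P = 190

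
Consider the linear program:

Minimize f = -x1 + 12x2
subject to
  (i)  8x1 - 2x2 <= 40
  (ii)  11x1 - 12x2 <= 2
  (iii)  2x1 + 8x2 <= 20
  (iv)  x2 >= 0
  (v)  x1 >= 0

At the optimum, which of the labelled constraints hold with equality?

Extreme points and f = -x1 + 12x2:
  (16/7, 27/14) → f = 146/7
  (2/11, 0) → f = -2/11
  (0, 5/2) → f = 30
  (0, 0) → f = 0

The minimum is at (2/11, 0). Substituting into each constraint, equality holds for (ii) and (iv); the remaining constraints have slack.

(ii) and (iv)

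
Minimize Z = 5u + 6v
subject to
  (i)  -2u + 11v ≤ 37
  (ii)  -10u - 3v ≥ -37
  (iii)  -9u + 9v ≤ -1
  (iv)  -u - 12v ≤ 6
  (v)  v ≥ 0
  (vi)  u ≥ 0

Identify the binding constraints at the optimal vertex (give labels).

Feasible corners and Z = 5u + 6v:
  (112/39, 323/117) → Z = 402/13
  (37/10, 0) → Z = 37/2
  (1/9, 0) → Z = 5/9

The minimum is at (1/9, 0). Substituting into each constraint, equality holds for (iii) and (v); the remaining constraints have slack.

(iii) and (v)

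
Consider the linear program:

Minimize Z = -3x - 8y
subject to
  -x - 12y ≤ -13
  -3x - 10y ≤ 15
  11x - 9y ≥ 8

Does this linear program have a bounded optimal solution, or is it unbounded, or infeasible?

From the feasible point (71/47, 45/47), moving in the direction (9, 11) keeps every constraint satisfied while Z decreases without bound.

unbounded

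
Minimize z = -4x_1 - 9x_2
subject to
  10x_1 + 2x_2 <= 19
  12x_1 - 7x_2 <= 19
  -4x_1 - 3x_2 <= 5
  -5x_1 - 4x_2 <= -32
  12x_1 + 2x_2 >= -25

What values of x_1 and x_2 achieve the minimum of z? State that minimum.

The binding constraints are 10x_1 + 2x_2 = 19 and 12x_1 + 2x_2 = -25.
Solving simultaneously gives x_1 = -22, x_2 = 239/2.

x_1 = -22, x_2 = 239/2, minimum z = -1975/2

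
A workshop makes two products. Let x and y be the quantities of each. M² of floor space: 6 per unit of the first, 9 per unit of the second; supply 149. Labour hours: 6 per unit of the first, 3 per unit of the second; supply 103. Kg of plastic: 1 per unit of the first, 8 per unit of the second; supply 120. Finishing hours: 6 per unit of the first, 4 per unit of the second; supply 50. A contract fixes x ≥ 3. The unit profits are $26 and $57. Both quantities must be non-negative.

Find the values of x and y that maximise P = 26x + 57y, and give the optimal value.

Vertices and P = 26x + 57y:
  (25/3, 0) → P = 650/3
  (3, 0) → P = 78
  (3, 8) → P = 534

x = 3, y = 8, maximum P = 534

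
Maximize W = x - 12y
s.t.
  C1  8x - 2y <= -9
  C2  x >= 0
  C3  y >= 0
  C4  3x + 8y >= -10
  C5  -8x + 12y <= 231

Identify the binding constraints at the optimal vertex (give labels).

Vertices and W = x - 12y:
  (0, 9/2) → W = -54
  (177/40, 111/5) → W = -10479/40
  (0, 77/4) → W = -231

The maximum is at (0, 9/2). Substituting into each constraint, equality holds for C1 and C2; the remaining constraints have slack.

C1 and C2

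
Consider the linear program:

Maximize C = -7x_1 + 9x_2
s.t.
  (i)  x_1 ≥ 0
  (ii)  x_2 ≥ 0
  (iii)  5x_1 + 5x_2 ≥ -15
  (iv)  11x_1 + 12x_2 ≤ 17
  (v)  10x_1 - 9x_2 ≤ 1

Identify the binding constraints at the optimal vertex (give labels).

(i) and (iv)

Vertices and C = -7x_1 + 9x_2:
  (0, 0) → C = 0
  (0, 17/12) → C = 51/4
  (1/10, 0) → C = -7/10
  (55/73, 53/73) → C = 92/73

The maximum is at (0, 17/12). Substituting into each constraint, equality holds for (i) and (iv); the remaining constraints have slack.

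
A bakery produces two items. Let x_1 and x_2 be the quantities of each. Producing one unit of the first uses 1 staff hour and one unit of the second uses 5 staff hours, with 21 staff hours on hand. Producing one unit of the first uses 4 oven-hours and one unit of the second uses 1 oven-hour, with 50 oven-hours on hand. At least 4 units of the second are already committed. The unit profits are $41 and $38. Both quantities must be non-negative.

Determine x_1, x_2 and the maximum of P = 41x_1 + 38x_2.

x_1 = 1, x_2 = 4, maximum P = 193

Vertices and P = 41x_1 + 38x_2:
  (0, 21/5) → P = 798/5
  (0, 4) → P = 152
  (1, 4) → P = 193

At the optimal vertex, x_1 + 5x_2 = 21 and x_2 = 4.
Solving simultaneously gives x_1 = 1, x_2 = 4.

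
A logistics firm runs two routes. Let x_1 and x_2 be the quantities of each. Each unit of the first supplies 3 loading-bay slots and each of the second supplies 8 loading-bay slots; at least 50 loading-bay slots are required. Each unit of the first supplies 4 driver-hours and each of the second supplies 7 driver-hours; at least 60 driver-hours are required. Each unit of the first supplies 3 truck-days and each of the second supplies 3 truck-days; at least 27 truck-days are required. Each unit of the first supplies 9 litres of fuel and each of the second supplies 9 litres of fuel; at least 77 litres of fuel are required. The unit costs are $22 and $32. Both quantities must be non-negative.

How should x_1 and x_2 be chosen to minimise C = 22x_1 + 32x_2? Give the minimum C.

The feasible region is unbounded (it extends along (0, 1), (1, 0)), but C strictly increases along every unbounded feasible direction, so there is no improving ray and the minimum is attained at a vertex.

x_1 = 1, x_2 = 8, minimum C = 278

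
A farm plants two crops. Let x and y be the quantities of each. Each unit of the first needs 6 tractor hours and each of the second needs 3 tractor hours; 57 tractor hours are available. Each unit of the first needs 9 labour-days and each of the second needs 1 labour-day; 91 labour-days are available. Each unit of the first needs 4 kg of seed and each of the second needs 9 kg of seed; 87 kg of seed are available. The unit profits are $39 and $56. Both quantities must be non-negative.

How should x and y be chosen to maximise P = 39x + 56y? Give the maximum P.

Corner points and P = 39x + 56y:
  (0, 0) → P = 0
  (0, 29/3) → P = 1624/3
  (19/2, 0) → P = 741/2
  (6, 7) → P = 626

At the optimal vertex, 6x + 3y = 57 and 4x + 9y = 87.
Solving simultaneously gives x = 6, y = 7.

x = 6, y = 7, maximum P = 626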